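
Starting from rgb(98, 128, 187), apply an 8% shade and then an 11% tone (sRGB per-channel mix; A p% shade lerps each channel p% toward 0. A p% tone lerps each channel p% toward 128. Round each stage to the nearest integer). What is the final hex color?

Per channel, c → c + 0.08(0 − c):
  R: 98 − 7.84 = 90.16 → 90
  G: 128 + 0.08×(0−128) = 128 − 10.24 = 117.76 → 118
  B: 187 + 0.08×(0−187) = 187 − 14.96 = 172.04 → 172
After the shade: rgb(90, 118, 172) = #5A76AC.
Per channel, c → c + 0.11(128 − c):
  R: 90 + 0.11×(128−90) = 90 + 4.18 = 94.18 → 94
  G: 118 + 0.11×(128−118) = 118 + 1.1 = 119.1 → 119
  B: 172 + 0.11×(128−172) = 172 − 4.84 = 167.16 → 167
rgb(94, 119, 167) = #5E77A7.

#5E77A7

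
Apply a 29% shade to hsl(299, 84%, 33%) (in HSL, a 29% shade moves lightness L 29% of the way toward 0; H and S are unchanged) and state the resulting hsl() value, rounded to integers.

hsl(299, 84%, 23%)

L moves 29% from 33 toward 0: 33 − 9.57 = 23.43 → 23.
H and S are unchanged.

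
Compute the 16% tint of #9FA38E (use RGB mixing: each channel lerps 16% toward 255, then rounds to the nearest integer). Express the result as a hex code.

#AEB2A0

#9FA38E is rgb(159, 163, 142).
Per channel, c → c + 0.16(255 − c):
  R: 159 + 15.36 = 174.36 → 174
  G: 163 + 14.72 = 177.72 → 178
  B: 142 + 0.16×(255−142) = 142 + 18.08 = 160.08 → 160
rgb(174, 178, 160) = #AEB2A0.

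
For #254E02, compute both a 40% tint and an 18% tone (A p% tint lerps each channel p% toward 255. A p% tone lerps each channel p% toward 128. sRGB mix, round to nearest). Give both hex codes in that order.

#7C9567, #355719

#254E02 is rgb(37, 78, 2).
40% tint:
  R: 37 + 0.4×(255−37) = 37 + 87.2 = 124.2 → 124
  G: 78 + 0.4×(255−78) = 78 + 70.8 = 148.8 → 149
  B: 2 + 101.2 = 103.2 → 103
  → #7C9567
18% tone:
  R: 37 + 16.38 = 53.38 → 53
  G: 78 + 9 = 87 → 87
  B: 2 + 0.18×(128−2) = 2 + 22.68 = 24.68 → 25
  → #355719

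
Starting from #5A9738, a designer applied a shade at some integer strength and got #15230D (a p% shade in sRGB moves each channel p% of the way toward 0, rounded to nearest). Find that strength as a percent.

#5A9738 is rgb(90, 151, 56); #15230D is rgb(21, 35, 13).
On the G channel (widest range): 35 ≈ 151 + (p/100)(0 − 151), so p ≈ 100×(35 − 151)/(0 − 151) = -11600/-151 = 76.82.
p = 77 reproduces all three channels after rounding.

77%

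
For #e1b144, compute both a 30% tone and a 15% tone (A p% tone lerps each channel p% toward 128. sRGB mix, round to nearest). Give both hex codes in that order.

#c4a256, #d2aa4d

#e1b144 is rgb(225, 177, 68).
30% tone:
  R: 225 + 0.3×(128−225) = 225 − 29.1 = 195.9 → 196
  G: 177 − 14.7 = 162.3 → 162
  B: 68 + 18 = 86 → 86
  → #c4a256
15% tone:
  R: 225 − 14.55 = 210.45 → 210
  G: 177 + 0.15×(128−177) = 177 − 7.35 = 169.65 → 170
  B: 68 + 0.15×(128−68) = 68 + 9 = 77 → 77
  → #d2aa4d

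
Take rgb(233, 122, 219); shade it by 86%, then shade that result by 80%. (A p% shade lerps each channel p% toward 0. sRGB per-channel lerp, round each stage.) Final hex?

#070306

An 86% shade moves each channel 86% toward 0:
  R: 233 − 200.38 = 32.62 → 33
  G: 122 + 0.86×(0−122) = 122 − 104.92 = 17.08 → 17
  B: 219 + 0.86×(0−219) = 219 − 188.34 = 30.66 → 31
After the shade: rgb(33, 17, 31) = #21111F.
Per channel, c → c + 0.8(0 − c):
  R: 33 − 26.4 = 6.6 → 7
  G: 17 + 0.8×(0−17) = 17 − 13.6 = 3.4 → 3
  B: 31 + 0.8×(0−31) = 31 − 24.8 = 6.2 → 6
rgb(7, 3, 6) = #070306.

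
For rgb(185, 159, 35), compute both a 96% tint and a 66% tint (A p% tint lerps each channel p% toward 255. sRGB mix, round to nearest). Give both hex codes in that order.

96% tint:
  R: 185 + 0.96×(255−185) = 185 + 67.2 = 252.2 → 252
  G: 159 + 92.16 = 251.16 → 251
  B: 35 + 0.96×(255−35) = 35 + 211.2 = 246.2 → 246
  → #FCFBF6
66% tint:
  R: 185 + 46.2 = 231.2 → 231
  G: 159 + 0.66×(255−159) = 159 + 63.36 = 222.36 → 222
  B: 35 + 145.2 = 180.2 → 180
  → #E7DEB4

#FCFBF6, #E7DEB4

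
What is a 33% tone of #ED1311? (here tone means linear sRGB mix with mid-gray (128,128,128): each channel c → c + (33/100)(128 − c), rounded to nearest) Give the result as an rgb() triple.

#ED1311 is rgb(237, 19, 17).
Per channel, c → c + 0.33(128 − c):
  R: 237 + 0.33×(128−237) = 237 − 35.97 = 201.03 → 201
  G: 19 + 35.97 = 54.97 → 55
  B: 17 + 36.63 = 53.63 → 54

rgb(201, 55, 54)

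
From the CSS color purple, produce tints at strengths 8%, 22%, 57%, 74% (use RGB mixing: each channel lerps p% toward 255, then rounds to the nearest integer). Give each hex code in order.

#8A148A, #9C389C, #C891C8, #DEBDDE

CSS purple is rgb(128, 0, 128).
8%: (128 + 10.16 = 138.16→138, 0 + 20.4 = 20.4→20, 128 + 10.16 = 138.16→138) → #8A148A
22%: (128 + 27.94 = 155.94→156, 0 + 56.1 = 56.1→56, 128 + 27.94 = 155.94→156) → #9C389C
57%: (128 + 72.39 = 200.39→200, 0 + 145.35 = 145.35→145, 128 + 72.39 = 200.39→200) → #C891C8
74%: (128 + 93.98 = 221.98→222, 0 + 188.7 = 188.7→189, 128 + 93.98 = 221.98→222) → #DEBDDE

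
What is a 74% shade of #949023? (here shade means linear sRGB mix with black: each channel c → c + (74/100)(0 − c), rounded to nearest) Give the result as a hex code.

#262509

#949023 is rgb(148, 144, 35).
A 74% shade moves each channel 74% toward 0:
  R: 148 + 0.74×(0−148) = 148 − 109.52 = 38.48 → 38
  G: 144 + 0.74×(0−144) = 144 − 106.56 = 37.44 → 37
  B: 35 + 0.74×(0−35) = 35 − 25.9 = 9.1 → 9
rgb(38, 37, 9) = #262509.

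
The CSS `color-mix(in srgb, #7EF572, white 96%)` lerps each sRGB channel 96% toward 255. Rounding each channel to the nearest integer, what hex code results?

#FAFFF9

#7EF572 is rgb(126, 245, 114).
Lerp each channel 96% toward 255:
  R: 126 + 123.84 = 249.84 → 250
  G: 245 + 0.96×(255−245) = 245 + 9.6 = 254.6 → 255
  B: 114 + 135.36 = 249.36 → 249
rgb(250, 255, 249) = #FAFFF9.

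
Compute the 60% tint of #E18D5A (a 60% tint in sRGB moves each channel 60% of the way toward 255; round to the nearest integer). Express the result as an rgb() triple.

rgb(243, 209, 189)

#E18D5A is rgb(225, 141, 90).
Per channel, c → c + 0.6(255 − c):
  R: 225 + 0.6×(255−225) = 225 + 18 = 243 → 243
  G: 141 + 68.4 = 209.4 → 209
  B: 90 + 0.6×(255−90) = 90 + 99 = 189 → 189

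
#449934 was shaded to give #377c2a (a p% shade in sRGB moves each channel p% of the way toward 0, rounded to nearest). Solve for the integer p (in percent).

19%

#449934 is rgb(68, 153, 52); #377c2a is rgb(55, 124, 42).
On the G channel (widest range): 124 ≈ 153 + (p/100)(0 − 153), so p ≈ 100×(124 − 153)/(0 − 153) = -2900/-153 = 18.95.
p = 19 reproduces all three channels after rounding.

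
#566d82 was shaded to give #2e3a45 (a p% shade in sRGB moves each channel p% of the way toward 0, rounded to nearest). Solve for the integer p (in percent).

#566d82 is rgb(86, 109, 130); #2e3a45 is rgb(46, 58, 69).
On the B channel (widest range): 69 ≈ 130 + (p/100)(0 − 130), so p ≈ 100×(69 − 130)/(0 − 130) = -6100/-130 = 46.92.
p = 47 reproduces all three channels after rounding.

47%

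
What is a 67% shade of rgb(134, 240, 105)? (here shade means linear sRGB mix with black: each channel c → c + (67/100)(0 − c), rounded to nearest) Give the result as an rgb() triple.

Lerp each channel 67% toward 0:
  R: 134 + 0.67×(0−134) = 134 − 89.78 = 44.22 → 44
  G: 240 − 160.8 = 79.2 → 79
  B: 105 + 0.67×(0−105) = 105 − 70.35 = 34.65 → 35

rgb(44, 79, 35)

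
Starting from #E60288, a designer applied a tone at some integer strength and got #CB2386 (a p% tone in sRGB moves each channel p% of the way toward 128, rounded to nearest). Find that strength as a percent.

26%

#E60288 is rgb(230, 2, 136); #CB2386 is rgb(203, 35, 134).
On the G channel (widest range): 35 ≈ 2 + (p/100)(128 − 2), so p ≈ 100×(35 − 2)/(128 − 2) = 3300/126 = 26.19.
p = 26 reproduces all three channels after rounding.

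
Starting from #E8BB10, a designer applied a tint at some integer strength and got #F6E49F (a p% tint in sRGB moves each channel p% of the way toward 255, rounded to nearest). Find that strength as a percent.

60%

#E8BB10 is rgb(232, 187, 16); #F6E49F is rgb(246, 228, 159).
On the B channel (widest range): 159 ≈ 16 + (p/100)(255 − 16), so p ≈ 100×(159 − 16)/(255 − 16) = 14300/239 = 59.83.
p = 60 reproduces all three channels after rounding.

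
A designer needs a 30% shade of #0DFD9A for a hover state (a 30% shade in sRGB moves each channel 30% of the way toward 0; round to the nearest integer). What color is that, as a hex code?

#0DFD9A is rgb(13, 253, 154).
A 30% shade moves each channel 30% toward 0:
  R: 13 − 3.9 = 9.1 → 9
  G: 253 + 0.3×(0−253) = 253 − 75.9 = 177.1 → 177
  B: 154 + 0.3×(0−154) = 154 − 46.2 = 107.8 → 108
rgb(9, 177, 108) = #09B16C.

#09B16C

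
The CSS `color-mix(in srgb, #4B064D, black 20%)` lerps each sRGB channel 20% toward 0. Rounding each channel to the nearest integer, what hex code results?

#4B064D is rgb(75, 6, 77).
Lerp each channel 20% toward 0:
  R: 75 − 15 = 60 → 60
  G: 6 + 0.2×(0−6) = 6 − 1.2 = 4.8 → 5
  B: 77 − 15.4 = 61.6 → 62
rgb(60, 5, 62) = #3C053E.

#3C053E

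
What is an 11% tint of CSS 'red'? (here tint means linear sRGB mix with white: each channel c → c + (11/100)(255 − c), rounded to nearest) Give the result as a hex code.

#ff1c1c

CSS red is rgb(255, 0, 0).
Per channel, c → c + 0.11(255 − c):
  R: 255 + 0 = 255 → 255
  G: 0 + 28.05 = 28.05 → 28
  B: 0 + 28.05 = 28.05 → 28
rgb(255, 28, 28) = #ff1c1c.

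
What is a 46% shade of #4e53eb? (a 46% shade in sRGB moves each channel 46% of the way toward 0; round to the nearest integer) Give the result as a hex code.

#2a2d7f

#4e53eb is rgb(78, 83, 235).
Lerp each channel 46% toward 0:
  R: 78 + 0.46×(0−78) = 78 − 35.88 = 42.12 → 42
  G: 83 + 0.46×(0−83) = 83 − 38.18 = 44.82 → 45
  B: 235 − 108.1 = 126.9 → 127
rgb(42, 45, 127) = #2a2d7f.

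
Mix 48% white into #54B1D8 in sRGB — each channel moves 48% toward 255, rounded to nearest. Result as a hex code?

#A6D6EB

#54B1D8 is rgb(84, 177, 216).
Lerp each channel 48% toward 255:
  R: 84 + 82.08 = 166.08 → 166
  G: 177 + 37.44 = 214.44 → 214
  B: 216 + 0.48×(255−216) = 216 + 18.72 = 234.72 → 235
rgb(166, 214, 235) = #A6D6EB.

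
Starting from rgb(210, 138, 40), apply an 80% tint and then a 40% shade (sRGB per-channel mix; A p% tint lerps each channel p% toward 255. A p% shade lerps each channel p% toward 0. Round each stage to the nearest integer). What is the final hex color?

#948b7f

Lerp each channel 80% toward 255:
  R: 210 + 0.8×(255−210) = 210 + 36 = 246 → 246
  G: 138 + 0.8×(255−138) = 138 + 93.6 = 231.6 → 232
  B: 40 + 0.8×(255−40) = 40 + 172 = 212 → 212
After the tint: rgb(246, 232, 212) = #f6e8d4.
A 40% shade moves each channel 40% toward 0:
  R: 246 − 98.4 = 147.6 → 148
  G: 232 − 92.8 = 139.2 → 139
  B: 212 + 0.4×(0−212) = 212 − 84.8 = 127.2 → 127
rgb(148, 139, 127) = #948b7f.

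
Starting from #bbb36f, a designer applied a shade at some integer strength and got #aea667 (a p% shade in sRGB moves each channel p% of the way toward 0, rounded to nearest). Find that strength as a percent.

#bbb36f is rgb(187, 179, 111); #aea667 is rgb(174, 166, 103).
On the R channel (widest range): 174 ≈ 187 + (p/100)(0 − 187), so p ≈ 100×(174 − 187)/(0 − 187) = -1300/-187 = 6.95.
p = 7 reproduces all three channels after rounding.

7%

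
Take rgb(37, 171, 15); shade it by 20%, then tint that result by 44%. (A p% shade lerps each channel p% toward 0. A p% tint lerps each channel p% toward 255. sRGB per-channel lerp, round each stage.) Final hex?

#81BD77

A 20% shade moves each channel 20% toward 0:
  R: 37 + 0.2×(0−37) = 37 − 7.4 = 29.6 → 30
  G: 171 − 34.2 = 136.8 → 137
  B: 15 + 0.2×(0−15) = 15 − 3 = 12 → 12
After the shade: rgb(30, 137, 12) = #1E890C.
Lerp each channel 44% toward 255:
  R: 30 + 99 = 129 → 129
  G: 137 + 0.44×(255−137) = 137 + 51.92 = 188.92 → 189
  B: 12 + 106.92 = 118.92 → 119
rgb(129, 189, 119) = #81BD77.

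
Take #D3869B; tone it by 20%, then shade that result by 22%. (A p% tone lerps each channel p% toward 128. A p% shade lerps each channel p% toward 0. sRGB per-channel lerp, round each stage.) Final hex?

#976875

#D3869B is rgb(211, 134, 155).
Per channel, c → c + 0.2(128 − c):
  R: 211 + 0.2×(128−211) = 211 − 16.6 = 194.4 → 194
  G: 134 − 1.2 = 132.8 → 133
  B: 155 + 0.2×(128−155) = 155 − 5.4 = 149.6 → 150
After the tone: rgb(194, 133, 150) = #C28596.
A 22% shade moves each channel 22% toward 0:
  R: 194 + 0.22×(0−194) = 194 − 42.68 = 151.32 → 151
  G: 133 − 29.26 = 103.74 → 104
  B: 150 + 0.22×(0−150) = 150 − 33 = 117 → 117
rgb(151, 104, 117) = #976875.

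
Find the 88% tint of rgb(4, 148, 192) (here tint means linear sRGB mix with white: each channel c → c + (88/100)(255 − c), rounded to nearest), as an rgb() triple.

rgb(225, 242, 247)

Per channel, c → c + 0.88(255 − c):
  R: 4 + 0.88×(255−4) = 4 + 220.88 = 224.88 → 225
  G: 148 + 0.88×(255−148) = 148 + 94.16 = 242.16 → 242
  B: 192 + 0.88×(255−192) = 192 + 55.44 = 247.44 → 247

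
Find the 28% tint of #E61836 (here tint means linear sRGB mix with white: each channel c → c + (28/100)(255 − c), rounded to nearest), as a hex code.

#E61836 is rgb(230, 24, 54).
Lerp each channel 28% toward 255:
  R: 230 + 0.28×(255−230) = 230 + 7 = 237 → 237
  G: 24 + 64.68 = 88.68 → 89
  B: 54 + 0.28×(255−54) = 54 + 56.28 = 110.28 → 110
rgb(237, 89, 110) = #ED596E.

#ED596E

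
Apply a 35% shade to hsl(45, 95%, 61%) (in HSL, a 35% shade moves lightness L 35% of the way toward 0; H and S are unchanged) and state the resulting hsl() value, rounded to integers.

hsl(45, 95%, 40%)

L moves 35% from 61 toward 0: 61 − 21.35 = 39.65 → 40.
H and S are unchanged.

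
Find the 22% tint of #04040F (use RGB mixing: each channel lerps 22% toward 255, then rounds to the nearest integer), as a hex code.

#3B3B44

#04040F is rgb(4, 4, 15).
Per channel, c → c + 0.22(255 − c):
  R: 4 + 0.22×(255−4) = 4 + 55.22 = 59.22 → 59
  G: 4 + 0.22×(255−4) = 4 + 55.22 = 59.22 → 59
  B: 15 + 0.22×(255−15) = 15 + 52.8 = 67.8 → 68
rgb(59, 59, 68) = #3B3B44.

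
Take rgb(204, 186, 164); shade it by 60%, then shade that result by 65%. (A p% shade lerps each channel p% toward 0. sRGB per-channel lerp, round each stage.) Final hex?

#1d1a17

A 60% shade moves each channel 60% toward 0:
  R: 204 + 0.6×(0−204) = 204 − 122.4 = 81.6 → 82
  G: 186 − 111.6 = 74.4 → 74
  B: 164 − 98.4 = 65.6 → 66
After the shade: rgb(82, 74, 66) = #524a42.
Per channel, c → c + 0.65(0 − c):
  R: 82 + 0.65×(0−82) = 82 − 53.3 = 28.7 → 29
  G: 74 − 48.1 = 25.9 → 26
  B: 66 + 0.65×(0−66) = 66 − 42.9 = 23.1 → 23
rgb(29, 26, 23) = #1d1a17.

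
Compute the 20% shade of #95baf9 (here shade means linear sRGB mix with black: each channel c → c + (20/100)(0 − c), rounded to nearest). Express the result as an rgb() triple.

#95baf9 is rgb(149, 186, 249).
Lerp each channel 20% toward 0:
  R: 149 + 0.2×(0−149) = 149 − 29.8 = 119.2 → 119
  G: 186 + 0.2×(0−186) = 186 − 37.2 = 148.8 → 149
  B: 249 + 0.2×(0−249) = 249 − 49.8 = 199.2 → 199

rgb(119, 149, 199)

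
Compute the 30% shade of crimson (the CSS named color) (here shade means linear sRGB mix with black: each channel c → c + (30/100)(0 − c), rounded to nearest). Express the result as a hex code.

#9a0e2a

CSS crimson is rgb(220, 20, 60).
Per channel, c → c + 0.3(0 − c):
  R: 220 + 0.3×(0−220) = 220 − 66 = 154 → 154
  G: 20 + 0.3×(0−20) = 20 − 6 = 14 → 14
  B: 60 − 18 = 42 → 42
rgb(154, 14, 42) = #9a0e2a.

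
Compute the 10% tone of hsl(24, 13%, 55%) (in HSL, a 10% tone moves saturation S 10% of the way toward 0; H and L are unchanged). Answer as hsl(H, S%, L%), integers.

hsl(24, 12%, 55%)

S moves 10% from 13 toward 0: 13 − 1.3 = 11.7 → 12.
H and L are unchanged.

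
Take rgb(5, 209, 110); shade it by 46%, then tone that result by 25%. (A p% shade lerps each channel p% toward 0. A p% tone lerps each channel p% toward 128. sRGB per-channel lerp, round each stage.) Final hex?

#22754C

Lerp each channel 46% toward 0:
  R: 5 − 2.3 = 2.7 → 3
  G: 209 + 0.46×(0−209) = 209 − 96.14 = 112.86 → 113
  B: 110 − 50.6 = 59.4 → 59
After the shade: rgb(3, 113, 59) = #03713B.
Per channel, c → c + 0.25(128 − c):
  R: 3 + 31.25 = 34.25 → 34
  G: 113 + 0.25×(128−113) = 113 + 3.75 = 116.75 → 117
  B: 59 + 0.25×(128−59) = 59 + 17.25 = 76.25 → 76
rgb(34, 117, 76) = #22754C.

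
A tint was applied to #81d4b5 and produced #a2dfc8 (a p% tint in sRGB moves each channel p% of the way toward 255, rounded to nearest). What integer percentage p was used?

26%

#81d4b5 is rgb(129, 212, 181); #a2dfc8 is rgb(162, 223, 200).
On the R channel (widest range): 162 ≈ 129 + (p/100)(255 − 129), so p ≈ 100×(162 − 129)/(255 − 129) = 3300/126 = 26.19.
p = 26 reproduces all three channels after rounding.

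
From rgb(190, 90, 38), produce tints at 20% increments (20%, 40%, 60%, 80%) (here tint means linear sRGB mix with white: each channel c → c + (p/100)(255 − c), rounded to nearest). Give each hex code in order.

#cb7b51, #d89c7d, #e5bda8, #f2ded4

20%: (190 + 13 = 203→203, 90 + 33 = 123→123, 38 + 43.4 = 81.4→81) → #cb7b51
40%: (190 + 26 = 216→216, 90 + 66 = 156→156, 38 + 86.8 = 124.8→125) → #d89c7d
60%: (190 + 39 = 229→229, 90 + 99 = 189→189, 38 + 130.2 = 168.2→168) → #e5bda8
80%: (190 + 52 = 242→242, 90 + 132 = 222→222, 38 + 173.6 = 211.6→212) → #f2ded4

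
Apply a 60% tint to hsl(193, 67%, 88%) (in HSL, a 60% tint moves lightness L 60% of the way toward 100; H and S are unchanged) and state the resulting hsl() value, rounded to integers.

L moves 60% from 88 toward 100: 88 + 7.2 = 95.2 → 95.
H and S are unchanged.

hsl(193, 67%, 95%)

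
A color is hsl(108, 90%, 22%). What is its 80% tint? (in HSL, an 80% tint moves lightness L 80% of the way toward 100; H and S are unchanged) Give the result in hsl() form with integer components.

hsl(108, 90%, 84%)

L moves 80% from 22 toward 100: 22 + 62.4 = 84.4 → 84.
H and S are unchanged.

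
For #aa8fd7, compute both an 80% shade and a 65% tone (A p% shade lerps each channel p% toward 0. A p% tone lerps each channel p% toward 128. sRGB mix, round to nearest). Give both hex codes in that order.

#aa8fd7 is rgb(170, 143, 215).
80% shade:
  R: 170 + 0.8×(0−170) = 170 − 136 = 34 → 34
  G: 143 − 114.4 = 28.6 → 29
  B: 215 + 0.8×(0−215) = 215 − 172 = 43 → 43
  → #221d2b
65% tone:
  R: 170 + 0.65×(128−170) = 170 − 27.3 = 142.7 → 143
  G: 143 + 0.65×(128−143) = 143 − 9.75 = 133.25 → 133
  B: 215 − 56.55 = 158.45 → 158
  → #8f859e

#221d2b, #8f859e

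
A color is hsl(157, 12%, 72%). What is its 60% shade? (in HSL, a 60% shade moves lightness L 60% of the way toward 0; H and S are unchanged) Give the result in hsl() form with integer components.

hsl(157, 12%, 29%)

L moves 60% from 72 toward 0: 72 − 43.2 = 28.8 → 29.
H and S are unchanged.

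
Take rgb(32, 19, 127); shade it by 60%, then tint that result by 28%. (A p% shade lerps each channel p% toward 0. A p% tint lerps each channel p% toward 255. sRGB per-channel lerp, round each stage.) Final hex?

#514D6C

Lerp each channel 60% toward 0:
  R: 32 − 19.2 = 12.8 → 13
  G: 19 + 0.6×(0−19) = 19 − 11.4 = 7.6 → 8
  B: 127 − 76.2 = 50.8 → 51
After the shade: rgb(13, 8, 51) = #0D0833.
Per channel, c → c + 0.28(255 − c):
  R: 13 + 67.76 = 80.76 → 81
  G: 8 + 69.16 = 77.16 → 77
  B: 51 + 0.28×(255−51) = 51 + 57.12 = 108.12 → 108
rgb(81, 77, 108) = #514D6C.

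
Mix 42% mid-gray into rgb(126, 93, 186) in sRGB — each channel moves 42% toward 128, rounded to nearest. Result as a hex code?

Lerp each channel 42% toward 128:
  R: 126 + 0.42×(128−126) = 126 + 0.84 = 126.84 → 127
  G: 93 + 0.42×(128−93) = 93 + 14.7 = 107.7 → 108
  B: 186 + 0.42×(128−186) = 186 − 24.36 = 161.64 → 162
rgb(127, 108, 162) = #7f6ca2.

#7f6ca2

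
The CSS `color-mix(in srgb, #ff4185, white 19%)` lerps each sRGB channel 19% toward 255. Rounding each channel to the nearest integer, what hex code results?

#ff659c

#ff4185 is rgb(255, 65, 133).
Lerp each channel 19% toward 255:
  R: 255 + 0.19×(255−255) = 255 + 0 = 255 → 255
  G: 65 + 0.19×(255−65) = 65 + 36.1 = 101.1 → 101
  B: 133 + 0.19×(255−133) = 133 + 23.18 = 156.18 → 156
rgb(255, 101, 156) = #ff659c.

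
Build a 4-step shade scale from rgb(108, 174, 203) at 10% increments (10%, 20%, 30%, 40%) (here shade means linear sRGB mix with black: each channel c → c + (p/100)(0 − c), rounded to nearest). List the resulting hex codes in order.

#619DB7, #568BA2, #4C7A8E, #41687A

10%: (108 − 10.8 = 97.2→97, 174 − 17.4 = 156.6→157, 203 − 20.3 = 182.7→183) → #619DB7
20%: (108 − 21.6 = 86.4→86, 174 − 34.8 = 139.2→139, 203 − 40.6 = 162.4→162) → #568BA2
30%: (108 − 32.4 = 75.6→76, 174 − 52.2 = 121.8→122, 203 − 60.9 = 142.1→142) → #4C7A8E
40%: (108 − 43.2 = 64.8→65, 174 − 69.6 = 104.4→104, 203 − 81.2 = 121.8→122) → #41687A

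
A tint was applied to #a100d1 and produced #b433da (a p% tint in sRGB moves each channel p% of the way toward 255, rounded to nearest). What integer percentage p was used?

#a100d1 is rgb(161, 0, 209); #b433da is rgb(180, 51, 218).
On the G channel (widest range): 51 ≈ 0 + (p/100)(255 − 0), so p ≈ 100×(51 − 0)/(255 − 0) = 5100/255 = 20.00.
p = 20 reproduces all three channels after rounding.

20%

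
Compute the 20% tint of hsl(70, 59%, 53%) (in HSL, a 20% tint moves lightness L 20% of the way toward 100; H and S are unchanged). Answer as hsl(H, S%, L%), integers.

hsl(70, 59%, 62%)

L moves 20% from 53 toward 100: 53 + 9.4 = 62.4 → 62.
H and S are unchanged.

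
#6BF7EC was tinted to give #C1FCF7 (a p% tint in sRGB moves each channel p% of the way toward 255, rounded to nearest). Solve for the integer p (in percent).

#6BF7EC is rgb(107, 247, 236); #C1FCF7 is rgb(193, 252, 247).
On the R channel (widest range): 193 ≈ 107 + (p/100)(255 − 107), so p ≈ 100×(193 − 107)/(255 − 107) = 8600/148 = 58.11.
p = 58 reproduces all three channels after rounding.

58%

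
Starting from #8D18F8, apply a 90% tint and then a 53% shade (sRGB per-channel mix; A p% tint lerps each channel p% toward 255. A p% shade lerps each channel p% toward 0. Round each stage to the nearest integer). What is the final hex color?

#8D18F8 is rgb(141, 24, 248).
Lerp each channel 90% toward 255:
  R: 141 + 0.9×(255−141) = 141 + 102.6 = 243.6 → 244
  G: 24 + 207.9 = 231.9 → 232
  B: 248 + 0.9×(255−248) = 248 + 6.3 = 254.3 → 254
After the tint: rgb(244, 232, 254) = #F4E8FE.
Lerp each channel 53% toward 0:
  R: 244 + 0.53×(0−244) = 244 − 129.32 = 114.68 → 115
  G: 232 + 0.53×(0−232) = 232 − 122.96 = 109.04 → 109
  B: 254 − 134.62 = 119.38 → 119
rgb(115, 109, 119) = #736D77.

#736D77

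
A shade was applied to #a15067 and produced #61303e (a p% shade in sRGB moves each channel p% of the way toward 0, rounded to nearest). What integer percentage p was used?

40%

#a15067 is rgb(161, 80, 103); #61303e is rgb(97, 48, 62).
On the R channel (widest range): 97 ≈ 161 + (p/100)(0 − 161), so p ≈ 100×(97 − 161)/(0 − 161) = -6400/-161 = 39.75.
p = 40 reproduces all three channels after rounding.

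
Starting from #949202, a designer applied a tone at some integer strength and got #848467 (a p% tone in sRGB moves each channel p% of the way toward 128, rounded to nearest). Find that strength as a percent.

#949202 is rgb(148, 146, 2); #848467 is rgb(132, 132, 103).
On the B channel (widest range): 103 ≈ 2 + (p/100)(128 − 2), so p ≈ 100×(103 − 2)/(128 − 2) = 10100/126 = 80.16.
p = 80 reproduces all three channels after rounding.

80%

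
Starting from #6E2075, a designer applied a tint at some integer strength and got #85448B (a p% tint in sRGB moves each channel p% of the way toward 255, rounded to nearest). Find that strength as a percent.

#6E2075 is rgb(110, 32, 117); #85448B is rgb(133, 68, 139).
On the G channel (widest range): 68 ≈ 32 + (p/100)(255 − 32), so p ≈ 100×(68 − 32)/(255 − 32) = 3600/223 = 16.14.
p = 16 reproduces all three channels after rounding.

16%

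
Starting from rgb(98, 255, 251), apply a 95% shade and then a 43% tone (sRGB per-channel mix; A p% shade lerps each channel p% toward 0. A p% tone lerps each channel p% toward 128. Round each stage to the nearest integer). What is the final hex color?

#3A3E3E

Lerp each channel 95% toward 0:
  R: 98 + 0.95×(0−98) = 98 − 93.1 = 4.9 → 5
  G: 255 − 242.25 = 12.75 → 13
  B: 251 − 238.45 = 12.55 → 13
After the shade: rgb(5, 13, 13) = #050D0D.
A 43% tone moves each channel 43% toward 128:
  R: 5 + 0.43×(128−5) = 5 + 52.89 = 57.89 → 58
  G: 13 + 0.43×(128−13) = 13 + 49.45 = 62.45 → 62
  B: 13 + 49.45 = 62.45 → 62
rgb(58, 62, 62) = #3A3E3E.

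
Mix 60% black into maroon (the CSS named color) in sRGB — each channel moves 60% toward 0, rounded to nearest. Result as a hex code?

#330000

CSS maroon is rgb(128, 0, 0).
A 60% shade moves each channel 60% toward 0:
  R: 128 + 0.6×(0−128) = 128 − 76.8 = 51.2 → 51
  G: 0 + 0 = 0 → 0
  B: 0 + 0 = 0 → 0
rgb(51, 0, 0) = #330000.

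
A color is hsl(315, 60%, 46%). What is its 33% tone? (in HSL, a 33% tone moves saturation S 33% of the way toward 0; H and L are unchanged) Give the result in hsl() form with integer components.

S moves 33% from 60 toward 0: 60 − 19.8 = 40.2 → 40.
H and L are unchanged.

hsl(315, 40%, 46%)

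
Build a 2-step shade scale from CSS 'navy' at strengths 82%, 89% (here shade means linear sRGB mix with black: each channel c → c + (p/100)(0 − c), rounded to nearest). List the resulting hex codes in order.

CSS navy is rgb(0, 0, 128).
82%: (0→0, 0→0, 128 − 104.96 = 23.04→23) → #000017
89%: (0→0, 0→0, 128 − 113.92 = 14.08→14) → #00000e

#000017, #00000e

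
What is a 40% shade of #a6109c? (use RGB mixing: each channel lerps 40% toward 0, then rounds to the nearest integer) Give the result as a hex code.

#a6109c is rgb(166, 16, 156).
Lerp each channel 40% toward 0:
  R: 166 + 0.4×(0−166) = 166 − 66.4 = 99.6 → 100
  G: 16 + 0.4×(0−16) = 16 − 6.4 = 9.6 → 10
  B: 156 + 0.4×(0−156) = 156 − 62.4 = 93.6 → 94
rgb(100, 10, 94) = #640a5e.

#640a5e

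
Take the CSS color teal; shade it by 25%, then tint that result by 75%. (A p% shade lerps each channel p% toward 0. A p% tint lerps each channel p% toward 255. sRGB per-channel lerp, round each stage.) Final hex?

CSS teal is rgb(0, 128, 128).
Lerp each channel 25% toward 0:
  R: 0 + 0 = 0 → 0
  G: 128 + 0.25×(0−128) = 128 − 32 = 96 → 96
  B: 128 + 0.25×(0−128) = 128 − 32 = 96 → 96
After the shade: rgb(0, 96, 96) = #006060.
A 75% tint moves each channel 75% toward 255:
  R: 0 + 191.25 = 191.25 → 191
  G: 96 + 0.75×(255−96) = 96 + 119.25 = 215.25 → 215
  B: 96 + 0.75×(255−96) = 96 + 119.25 = 215.25 → 215
rgb(191, 215, 215) = #BFD7D7.

#BFD7D7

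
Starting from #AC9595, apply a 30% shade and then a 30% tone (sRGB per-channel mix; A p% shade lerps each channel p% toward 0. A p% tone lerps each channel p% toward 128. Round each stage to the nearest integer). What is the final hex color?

#AC9595 is rgb(172, 149, 149).
Lerp each channel 30% toward 0:
  R: 172 − 51.6 = 120.4 → 120
  G: 149 + 0.3×(0−149) = 149 − 44.7 = 104.3 → 104
  B: 149 + 0.3×(0−149) = 149 − 44.7 = 104.3 → 104
After the shade: rgb(120, 104, 104) = #786868.
Lerp each channel 30% toward 128:
  R: 120 + 2.4 = 122.4 → 122
  G: 104 + 7.2 = 111.2 → 111
  B: 104 + 0.3×(128−104) = 104 + 7.2 = 111.2 → 111
rgb(122, 111, 111) = #7A6F6F.

#7A6F6F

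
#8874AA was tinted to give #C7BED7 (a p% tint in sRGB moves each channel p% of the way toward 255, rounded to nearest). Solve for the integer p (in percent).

#8874AA is rgb(136, 116, 170); #C7BED7 is rgb(199, 190, 215).
On the G channel (widest range): 190 ≈ 116 + (p/100)(255 − 116), so p ≈ 100×(190 − 116)/(255 − 116) = 7400/139 = 53.24.
p = 53 reproduces all three channels after rounding.

53%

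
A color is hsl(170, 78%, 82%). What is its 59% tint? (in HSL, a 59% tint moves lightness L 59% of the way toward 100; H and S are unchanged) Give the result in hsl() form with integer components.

L moves 59% from 82 toward 100: 82 + 10.62 = 92.62 → 93.
H and S are unchanged.

hsl(170, 78%, 93%)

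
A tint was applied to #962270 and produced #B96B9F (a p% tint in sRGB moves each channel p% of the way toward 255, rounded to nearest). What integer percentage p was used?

#962270 is rgb(150, 34, 112); #B96B9F is rgb(185, 107, 159).
On the G channel (widest range): 107 ≈ 34 + (p/100)(255 − 34), so p ≈ 100×(107 − 34)/(255 − 34) = 7300/221 = 33.03.
p = 33 reproduces all three channels after rounding.

33%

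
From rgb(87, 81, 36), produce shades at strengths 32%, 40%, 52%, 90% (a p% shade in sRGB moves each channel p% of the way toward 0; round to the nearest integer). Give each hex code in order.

#3B3718, #343116, #2A2711, #090804

32%: (87 − 27.84 = 59.16→59, 81 − 25.92 = 55.08→55, 36 − 11.52 = 24.48→24) → #3B3718
40%: (87 − 34.8 = 52.2→52, 81 − 32.4 = 48.6→49, 36 − 14.4 = 21.6→22) → #343116
52%: (87 − 45.24 = 41.76→42, 81 − 42.12 = 38.88→39, 36 − 18.72 = 17.28→17) → #2A2711
90%: (87 − 78.3 = 8.7→9, 81 − 72.9 = 8.1→8, 36 − 32.4 = 3.6→4) → #090804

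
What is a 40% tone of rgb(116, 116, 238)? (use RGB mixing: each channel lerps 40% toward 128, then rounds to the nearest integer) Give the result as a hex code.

#7979C2

Lerp each channel 40% toward 128:
  R: 116 + 4.8 = 120.8 → 121
  G: 116 + 4.8 = 120.8 → 121
  B: 238 − 44 = 194 → 194
rgb(121, 121, 194) = #7979C2.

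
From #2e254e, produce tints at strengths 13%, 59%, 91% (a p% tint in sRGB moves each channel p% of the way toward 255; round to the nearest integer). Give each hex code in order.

#2e254e is rgb(46, 37, 78).
13%: (46 + 27.17 = 73.17→73, 37 + 28.34 = 65.34→65, 78 + 23.01 = 101.01→101) → #494165
59%: (46 + 123.31 = 169.31→169, 37 + 128.62 = 165.62→166, 78 + 104.43 = 182.43→182) → #a9a6b6
91%: (46 + 190.19 = 236.19→236, 37 + 198.38 = 235.38→235, 78 + 161.07 = 239.07→239) → #ecebef

#494165, #a9a6b6, #ecebef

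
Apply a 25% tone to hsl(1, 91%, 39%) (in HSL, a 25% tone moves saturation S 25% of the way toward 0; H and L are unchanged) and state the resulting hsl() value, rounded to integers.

S moves 25% from 91 toward 0: 91 − 22.75 = 68.25 → 68.
H and L are unchanged.

hsl(1, 68%, 39%)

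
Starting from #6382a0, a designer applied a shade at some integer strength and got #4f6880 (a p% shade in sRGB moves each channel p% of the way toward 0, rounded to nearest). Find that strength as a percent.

#6382a0 is rgb(99, 130, 160); #4f6880 is rgb(79, 104, 128).
On the B channel (widest range): 128 ≈ 160 + (p/100)(0 − 160), so p ≈ 100×(128 − 160)/(0 − 160) = -3200/-160 = 20.00.
p = 20 reproduces all three channels after rounding.

20%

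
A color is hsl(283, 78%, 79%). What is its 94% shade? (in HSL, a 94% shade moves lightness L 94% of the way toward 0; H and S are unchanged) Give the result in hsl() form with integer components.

hsl(283, 78%, 5%)

L moves 94% from 79 toward 0: 79 − 74.26 = 4.74 → 5.
H and S are unchanged.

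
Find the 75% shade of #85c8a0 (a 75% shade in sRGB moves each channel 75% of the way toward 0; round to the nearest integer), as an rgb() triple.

rgb(33, 50, 40)

#85c8a0 is rgb(133, 200, 160).
A 75% shade moves each channel 75% toward 0:
  R: 133 + 0.75×(0−133) = 133 − 99.75 = 33.25 → 33
  G: 200 + 0.75×(0−200) = 200 − 150 = 50 → 50
  B: 160 + 0.75×(0−160) = 160 − 120 = 40 → 40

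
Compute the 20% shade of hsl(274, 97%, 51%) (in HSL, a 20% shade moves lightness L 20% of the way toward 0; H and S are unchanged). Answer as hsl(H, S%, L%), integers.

hsl(274, 97%, 41%)

L moves 20% from 51 toward 0: 51 − 10.2 = 40.8 → 41.
H and S are unchanged.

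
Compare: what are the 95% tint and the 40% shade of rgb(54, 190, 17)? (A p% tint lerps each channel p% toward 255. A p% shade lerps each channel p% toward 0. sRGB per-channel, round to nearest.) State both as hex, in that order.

#F5FCF3, #20720A

95% tint:
  R: 54 + 0.95×(255−54) = 54 + 190.95 = 244.95 → 245
  G: 190 + 61.75 = 251.75 → 252
  B: 17 + 0.95×(255−17) = 17 + 226.1 = 243.1 → 243
  → #F5FCF3
40% shade:
  R: 54 − 21.6 = 32.4 → 32
  G: 190 − 76 = 114 → 114
  B: 17 + 0.4×(0−17) = 17 − 6.8 = 10.2 → 10
  → #20720A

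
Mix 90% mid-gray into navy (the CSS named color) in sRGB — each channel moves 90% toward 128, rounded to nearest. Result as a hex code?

#737380

CSS navy is rgb(0, 0, 128).
Lerp each channel 90% toward 128:
  R: 0 + 115.2 = 115.2 → 115
  G: 0 + 115.2 = 115.2 → 115
  B: 128 + 0 = 128 → 128
rgb(115, 115, 128) = #737380.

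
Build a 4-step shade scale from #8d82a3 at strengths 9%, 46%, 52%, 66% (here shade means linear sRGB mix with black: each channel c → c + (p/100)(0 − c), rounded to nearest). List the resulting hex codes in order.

#8d82a3 is rgb(141, 130, 163).
9%: (141 − 12.69 = 128.31→128, 130 − 11.7 = 118.3→118, 163 − 14.67 = 148.33→148) → #807694
46%: (141 − 64.86 = 76.14→76, 130 − 59.8 = 70.2→70, 163 − 74.98 = 88.02→88) → #4c4658
52%: (141 − 73.32 = 67.68→68, 130 − 67.6 = 62.4→62, 163 − 84.76 = 78.24→78) → #443e4e
66%: (141 − 93.06 = 47.94→48, 130 − 85.8 = 44.2→44, 163 − 107.58 = 55.42→55) → #302c37

#807694, #4c4658, #443e4e, #302c37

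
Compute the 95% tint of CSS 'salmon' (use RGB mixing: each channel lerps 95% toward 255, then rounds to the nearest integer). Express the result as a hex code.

#fff9f8

CSS salmon is rgb(250, 128, 114).
A 95% tint moves each channel 95% toward 255:
  R: 250 + 4.75 = 254.75 → 255
  G: 128 + 120.65 = 248.65 → 249
  B: 114 + 0.95×(255−114) = 114 + 133.95 = 247.95 → 248
rgb(255, 249, 248) = #fff9f8.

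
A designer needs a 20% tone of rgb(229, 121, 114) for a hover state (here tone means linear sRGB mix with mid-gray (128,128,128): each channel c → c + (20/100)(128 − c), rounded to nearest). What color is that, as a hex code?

#D17A75

Lerp each channel 20% toward 128:
  R: 229 + 0.2×(128−229) = 229 − 20.2 = 208.8 → 209
  G: 121 + 0.2×(128−121) = 121 + 1.4 = 122.4 → 122
  B: 114 + 2.8 = 116.8 → 117
rgb(209, 122, 117) = #D17A75.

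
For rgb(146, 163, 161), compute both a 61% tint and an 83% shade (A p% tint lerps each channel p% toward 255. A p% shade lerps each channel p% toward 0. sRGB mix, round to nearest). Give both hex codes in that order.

#d4dbda, #191c1b

61% tint:
  R: 146 + 0.61×(255−146) = 146 + 66.49 = 212.49 → 212
  G: 163 + 0.61×(255−163) = 163 + 56.12 = 219.12 → 219
  B: 161 + 57.34 = 218.34 → 218
  → #d4dbda
83% shade:
  R: 146 + 0.83×(0−146) = 146 − 121.18 = 24.82 → 25
  G: 163 + 0.83×(0−163) = 163 − 135.29 = 27.71 → 28
  B: 161 + 0.83×(0−161) = 161 − 133.63 = 27.37 → 27
  → #191c1b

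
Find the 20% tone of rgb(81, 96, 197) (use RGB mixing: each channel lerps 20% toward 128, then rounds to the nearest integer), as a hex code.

Lerp each channel 20% toward 128:
  R: 81 + 0.2×(128−81) = 81 + 9.4 = 90.4 → 90
  G: 96 + 6.4 = 102.4 → 102
  B: 197 − 13.8 = 183.2 → 183
rgb(90, 102, 183) = #5A66B7.

#5A66B7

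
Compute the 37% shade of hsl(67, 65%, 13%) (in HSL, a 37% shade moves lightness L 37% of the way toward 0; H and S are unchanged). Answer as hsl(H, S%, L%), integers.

L moves 37% from 13 toward 0: 13 − 4.81 = 8.19 → 8.
H and S are unchanged.

hsl(67, 65%, 8%)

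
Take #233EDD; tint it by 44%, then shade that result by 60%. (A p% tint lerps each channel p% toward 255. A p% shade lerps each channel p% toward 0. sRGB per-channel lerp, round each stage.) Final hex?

#353B5E

#233EDD is rgb(35, 62, 221).
A 44% tint moves each channel 44% toward 255:
  R: 35 + 96.8 = 131.8 → 132
  G: 62 + 84.92 = 146.92 → 147
  B: 221 + 14.96 = 235.96 → 236
After the tint: rgb(132, 147, 236) = #8493EC.
Lerp each channel 60% toward 0:
  R: 132 + 0.6×(0−132) = 132 − 79.2 = 52.8 → 53
  G: 147 − 88.2 = 58.8 → 59
  B: 236 + 0.6×(0−236) = 236 − 141.6 = 94.4 → 94
rgb(53, 59, 94) = #353B5E.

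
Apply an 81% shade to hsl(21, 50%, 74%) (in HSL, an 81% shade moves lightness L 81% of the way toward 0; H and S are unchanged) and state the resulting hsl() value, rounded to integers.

hsl(21, 50%, 14%)

L moves 81% from 74 toward 0: 74 − 59.94 = 14.06 → 14.
H and S are unchanged.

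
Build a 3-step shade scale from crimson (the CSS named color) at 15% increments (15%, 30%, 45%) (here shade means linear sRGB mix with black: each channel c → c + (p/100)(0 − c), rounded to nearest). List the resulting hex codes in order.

#bb1133, #9a0e2a, #790b21

CSS crimson is rgb(220, 20, 60).
15%: (220 − 33 = 187→187, 20 − 3 = 17→17, 60 − 9 = 51→51) → #bb1133
30%: (220 − 66 = 154→154, 20 − 6 = 14→14, 60 − 18 = 42→42) → #9a0e2a
45%: (220 − 99 = 121→121, 20 − 9 = 11→11, 60 − 27 = 33→33) → #790b21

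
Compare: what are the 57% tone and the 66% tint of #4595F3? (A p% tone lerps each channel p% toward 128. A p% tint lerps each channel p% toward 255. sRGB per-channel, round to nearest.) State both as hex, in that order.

#4595F3 is rgb(69, 149, 243).
57% tone:
  R: 69 + 0.57×(128−69) = 69 + 33.63 = 102.63 → 103
  G: 149 − 11.97 = 137.03 → 137
  B: 243 − 65.55 = 177.45 → 177
  → #6789B1
66% tint:
  R: 69 + 0.66×(255−69) = 69 + 122.76 = 191.76 → 192
  G: 149 + 69.96 = 218.96 → 219
  B: 243 + 0.66×(255−243) = 243 + 7.92 = 250.92 → 251
  → #C0DBFB

#6789B1, #C0DBFB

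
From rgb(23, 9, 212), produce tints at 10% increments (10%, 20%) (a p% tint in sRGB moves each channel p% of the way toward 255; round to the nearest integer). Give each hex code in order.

#2E22D8, #453ADD

10%: (23 + 23.2 = 46.2→46, 9 + 24.6 = 33.6→34, 212 + 4.3 = 216.3→216) → #2E22D8
20%: (23 + 46.4 = 69.4→69, 9 + 49.2 = 58.2→58, 212 + 8.6 = 220.6→221) → #453ADD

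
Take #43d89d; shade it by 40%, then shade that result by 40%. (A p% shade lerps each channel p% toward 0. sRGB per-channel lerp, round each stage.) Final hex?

#184e38

#43d89d is rgb(67, 216, 157).
Per channel, c → c + 0.4(0 − c):
  R: 67 + 0.4×(0−67) = 67 − 26.8 = 40.2 → 40
  G: 216 − 86.4 = 129.6 → 130
  B: 157 − 62.8 = 94.2 → 94
After the shade: rgb(40, 130, 94) = #28825e.
A 40% shade moves each channel 40% toward 0:
  R: 40 − 16 = 24 → 24
  G: 130 + 0.4×(0−130) = 130 − 52 = 78 → 78
  B: 94 + 0.4×(0−94) = 94 − 37.6 = 56.4 → 56
rgb(24, 78, 56) = #184e38.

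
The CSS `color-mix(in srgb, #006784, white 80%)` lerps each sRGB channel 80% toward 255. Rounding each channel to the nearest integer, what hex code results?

#CCE1E6

#006784 is rgb(0, 103, 132).
An 80% tint moves each channel 80% toward 255:
  R: 0 + 0.8×(255−0) = 0 + 204 = 204 → 204
  G: 103 + 0.8×(255−103) = 103 + 121.6 = 224.6 → 225
  B: 132 + 0.8×(255−132) = 132 + 98.4 = 230.4 → 230
rgb(204, 225, 230) = #CCE1E6.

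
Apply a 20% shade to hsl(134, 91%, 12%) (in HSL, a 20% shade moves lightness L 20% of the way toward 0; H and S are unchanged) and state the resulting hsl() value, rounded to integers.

L moves 20% from 12 toward 0: 12 − 2.4 = 9.6 → 10.
H and S are unchanged.

hsl(134, 91%, 10%)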